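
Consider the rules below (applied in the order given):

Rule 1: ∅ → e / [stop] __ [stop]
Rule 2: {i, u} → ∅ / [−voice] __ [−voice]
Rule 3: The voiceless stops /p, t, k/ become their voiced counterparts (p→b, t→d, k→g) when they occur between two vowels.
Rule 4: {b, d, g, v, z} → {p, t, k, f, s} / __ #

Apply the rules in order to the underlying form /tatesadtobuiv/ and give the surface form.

tadesadedobuif

Rule 1 (stop-cluster e-epenthesis): /d/ and /t/ form a stop–stop cluster, so [e] is inserted between them. /tatesadtobuiv/ → tatesadetobuiv.
Rule 2 (high vowel syncope): no segment meets the environment; /tatesadetobuiv/ is unchanged.
Rule 3 (intervocalic voicing): /t/ is a voiceless stop between vowels /a/ and /e/, so it voices to [d]. /t/ is a voiceless stop between vowels /e/ and /o/, so it voices to [d]. /tatesadetobuiv/ → tadesadedobuiv.
Rule 4 (final devoicing): /v/ is a voiced obstruent in word-final position, so it devoices to [f]. /tadesadedobuiv/ → tadesadedobuif.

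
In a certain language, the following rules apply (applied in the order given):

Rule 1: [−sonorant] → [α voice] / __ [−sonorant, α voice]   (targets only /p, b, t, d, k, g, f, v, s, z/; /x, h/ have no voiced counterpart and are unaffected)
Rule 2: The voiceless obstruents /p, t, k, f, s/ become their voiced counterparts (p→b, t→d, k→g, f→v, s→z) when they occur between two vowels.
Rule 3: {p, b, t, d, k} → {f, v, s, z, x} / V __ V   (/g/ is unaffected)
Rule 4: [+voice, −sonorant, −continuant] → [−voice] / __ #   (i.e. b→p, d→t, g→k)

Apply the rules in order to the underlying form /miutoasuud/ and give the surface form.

Rule 1 (regressive voicing assimilation): no segment meets the environment; /miutoasuud/ is unchanged.
Rule 2 (intervocalic voicing): /t/ is a voiceless obstruent between vowels /u/ and /o/, so it voices to [d]. /s/ is a voiceless obstruent between vowels /a/ and /u/, so it voices to [z]. /miutoasuud/ → miudoazuud.
Rule 3 (intervocalic spirantization): /d/ is a stop between vowels /u/ and /o/, so it spirantizes to the fricative [z]. /miudoazuud/ → miuzoazuud.
Rule 4 (final devoicing): /d/ is a voiced stop in word-final position, so it devoices to [t]. /miuzoazuud/ → miuzoazuut.

miuzoazuut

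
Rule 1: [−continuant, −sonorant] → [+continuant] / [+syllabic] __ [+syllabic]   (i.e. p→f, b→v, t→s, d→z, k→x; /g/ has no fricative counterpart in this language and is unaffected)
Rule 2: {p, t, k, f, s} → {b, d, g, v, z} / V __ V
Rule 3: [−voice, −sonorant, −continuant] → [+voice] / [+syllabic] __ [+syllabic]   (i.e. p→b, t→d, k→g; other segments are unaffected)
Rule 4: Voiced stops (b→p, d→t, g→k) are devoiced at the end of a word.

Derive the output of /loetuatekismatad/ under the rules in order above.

Rule 1 (intervocalic spirantization): /t/ is a stop between vowels /e/ and /u/, so it spirantizes to the fricative [s]. /t/ is a stop between vowels /a/ and /e/, so it spirantizes to the fricative [s]. /k/ is a stop between vowels /e/ and /i/, so it spirantizes to the fricative [x]. /t/ is a stop between vowels /a/ and /a/, so it spirantizes to the fricative [s]. /loetuatekismatad/ → loesuasexismasad.
Rule 2 (intervocalic voicing): /s/ is a voiceless obstruent between vowels /e/ and /u/, so it voices to [z]. /s/ is a voiceless obstruent between vowels /a/ and /e/, so it voices to [z]. /s/ is a voiceless obstruent between vowels /a/ and /a/, so it voices to [z]. /loesuasexismasad/ → loezuazexismazad.
Rule 3 (intervocalic voicing): no segment meets the environment; /loezuazexismazad/ is unchanged.
Rule 4 (final devoicing): /d/ is a voiced stop in word-final position, so it devoices to [t]. /loezuazexismazad/ → loezuazexismazat.

loezuazexismazat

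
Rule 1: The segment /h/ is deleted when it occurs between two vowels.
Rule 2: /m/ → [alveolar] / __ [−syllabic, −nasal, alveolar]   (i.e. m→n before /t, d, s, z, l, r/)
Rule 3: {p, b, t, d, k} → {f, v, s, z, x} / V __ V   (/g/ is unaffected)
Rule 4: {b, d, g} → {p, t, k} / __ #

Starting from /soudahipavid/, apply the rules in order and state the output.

souzaifavit

Rule 1 (intervocalic h-deletion): /h/ occurs between vowels /a/ and /i/, so it deletes. /soudahipavid/ → soudaipavid.
Rule 2 (nasal place assimilation): no segment meets the environment; /soudaipavid/ is unchanged.
Rule 3 (intervocalic spirantization): /d/ is a stop between vowels /u/ and /a/, so it spirantizes to the fricative [z]. /p/ is a stop between vowels /i/ and /a/, so it spirantizes to the fricative [f]. /soudaipavid/ → souzaifavid.
Rule 4 (final devoicing): /d/ is a voiced stop in word-final position, so it devoices to [t]. /souzaifavid/ → souzaifavit.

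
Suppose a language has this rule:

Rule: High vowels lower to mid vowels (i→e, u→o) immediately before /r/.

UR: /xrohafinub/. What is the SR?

No segment of /xrohafinub/ meets the structural description of the rule, so the form surfaces unchanged.

xrohafinub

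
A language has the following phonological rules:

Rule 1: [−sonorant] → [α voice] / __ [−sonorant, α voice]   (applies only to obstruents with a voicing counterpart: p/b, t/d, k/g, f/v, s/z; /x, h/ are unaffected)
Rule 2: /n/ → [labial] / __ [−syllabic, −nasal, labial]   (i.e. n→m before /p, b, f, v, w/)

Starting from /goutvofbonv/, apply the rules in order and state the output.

Rule 1 (regressive voicing assimilation): /t/ precedes the voiced obstruent /v/, so it voices to [d] by assimilation. /f/ precedes the voiced obstruent /b/, so it voices to [v] by assimilation. /goutvofbonv/ → goudvovbonv.
Rule 2 (nasal place assimilation): /n/ precedes the labial consonant /v/, so it assimilates in place to [m]. /goudvovbonv/ → goudvovbomv.

goudvovbomv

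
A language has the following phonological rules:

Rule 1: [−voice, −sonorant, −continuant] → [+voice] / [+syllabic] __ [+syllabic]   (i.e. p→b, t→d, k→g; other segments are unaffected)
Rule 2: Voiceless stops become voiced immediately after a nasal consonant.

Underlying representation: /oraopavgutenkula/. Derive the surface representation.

Rule 1 (intervocalic voicing): /p/ is a voiceless stop between vowels /o/ and /a/, so it voices to [b]. /t/ is a voiceless stop between vowels /u/ and /e/, so it voices to [d]. /oraopavgutenkula/ → oraobavgudenkula.
Rule 2 (post-nasal voicing): /k/ is a voiceless stop immediately after the nasal /n/, so it voices to [g]. /oraobavgudenkula/ → oraobavgudengula.

oraobavgudengula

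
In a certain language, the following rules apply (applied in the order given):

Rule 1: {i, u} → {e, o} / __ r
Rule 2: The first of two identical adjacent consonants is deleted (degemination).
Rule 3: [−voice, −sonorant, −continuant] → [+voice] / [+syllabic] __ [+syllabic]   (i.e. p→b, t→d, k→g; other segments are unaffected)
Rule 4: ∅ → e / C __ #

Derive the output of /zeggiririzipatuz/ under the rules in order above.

Rule 1 (pre-rhotic lowering): /i/ is a high vowel immediately before /r/, so it lowers to [e]. /i/ is a high vowel immediately before /r/, so it lowers to [e]. /zeggiririzipatuz/ → zeggererizipatuz.
Rule 2 (degemination): /gg/ is a geminate; the first /g/ deletes. /zeggererizipatuz/ → zegererizipatuz.
Rule 3 (intervocalic voicing): /p/ is a voiceless stop between vowels /i/ and /a/, so it voices to [b]. /t/ is a voiceless stop between vowels /a/ and /u/, so it voices to [d]. /zegererizipatuz/ → zegererizibaduz.
Rule 4 (final e-epenthesis): the form ends in the consonant /z/, so [e] is inserted word-finally. /zegererizibaduz/ → zegererizibaduze.

zegererizibaduze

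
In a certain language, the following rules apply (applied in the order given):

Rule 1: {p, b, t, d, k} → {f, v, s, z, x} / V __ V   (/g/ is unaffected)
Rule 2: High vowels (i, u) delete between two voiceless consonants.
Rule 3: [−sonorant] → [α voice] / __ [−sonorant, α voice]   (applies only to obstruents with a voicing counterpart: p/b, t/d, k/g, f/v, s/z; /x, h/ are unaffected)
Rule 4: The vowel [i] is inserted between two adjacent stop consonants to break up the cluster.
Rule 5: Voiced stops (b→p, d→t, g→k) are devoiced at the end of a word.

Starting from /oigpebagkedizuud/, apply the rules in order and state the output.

oikipevakikezizuut

Rule 1 (intervocalic spirantization): /b/ is a stop between vowels /e/ and /a/, so it spirantizes to the fricative [v]. /d/ is a stop between vowels /e/ and /i/, so it spirantizes to the fricative [z]. /oigpebagkedizuud/ → oigpevagkezizuud.
Rule 2 (high vowel syncope): no segment meets the environment; /oigpevagkezizuud/ is unchanged.
Rule 3 (regressive voicing assimilation): /g/ precedes the voiceless obstruent /p/, so it devoices to [k] by assimilation. /g/ precedes the voiceless obstruent /k/, so it devoices to [k] by assimilation. /oigpevagkezizuud/ → oikpevakkezizuud.
Rule 4 (stop-cluster i-epenthesis): /k/ and /p/ form a stop–stop cluster, so [i] is inserted between them. /k/ and /k/ form a stop–stop cluster, so [i] is inserted between them. /oikpevakkezizuud/ → oikipevakikezizuud.
Rule 5 (final devoicing): /d/ is a voiced stop in word-final position, so it devoices to [t]. /oikipevakikezizuud/ → oikipevakikezizuut.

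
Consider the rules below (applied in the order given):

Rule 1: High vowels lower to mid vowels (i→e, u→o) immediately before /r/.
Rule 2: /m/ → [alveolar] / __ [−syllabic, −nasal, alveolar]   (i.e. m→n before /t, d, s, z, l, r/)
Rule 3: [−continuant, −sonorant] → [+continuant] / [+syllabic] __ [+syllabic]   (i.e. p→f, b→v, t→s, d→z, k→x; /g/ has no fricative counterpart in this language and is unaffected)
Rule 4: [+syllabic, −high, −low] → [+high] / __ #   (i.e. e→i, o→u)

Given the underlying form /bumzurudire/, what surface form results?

Rule 1 (pre-rhotic lowering): /u/ is a high vowel immediately before /r/, so it lowers to [o]. /i/ is a high vowel immediately before /r/, so it lowers to [e]. /bumzurudire/ → bumzorudere.
Rule 2 (nasal place assimilation): /m/ precedes the alveolar consonant /z/, so it assimilates in place to [n]. /bumzorudere/ → bunzorudere.
Rule 3 (intervocalic spirantization): /d/ is a stop between vowels /u/ and /e/, so it spirantizes to the fricative [z]. /bunzorudere/ → bunzoruzere.
Rule 4 (final vowel raising): /e/ is a mid vowel in word-final position, so it raises to [i]. /bunzoruzere/ → bunzoruzeri.

bunzoruzeri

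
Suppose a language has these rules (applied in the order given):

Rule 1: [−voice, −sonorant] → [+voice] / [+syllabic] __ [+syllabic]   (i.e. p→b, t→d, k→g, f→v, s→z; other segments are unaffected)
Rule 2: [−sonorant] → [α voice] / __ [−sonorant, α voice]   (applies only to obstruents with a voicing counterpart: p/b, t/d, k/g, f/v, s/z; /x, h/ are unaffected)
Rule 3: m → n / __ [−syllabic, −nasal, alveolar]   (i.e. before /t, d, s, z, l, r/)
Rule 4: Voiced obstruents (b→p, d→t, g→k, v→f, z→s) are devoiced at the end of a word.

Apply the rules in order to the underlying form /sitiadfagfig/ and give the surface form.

Rule 1 (intervocalic voicing): /t/ is a voiceless obstruent between vowels /i/ and /i/, so it voices to [d]. /sitiadfagfig/ → sidiadfagfig.
Rule 2 (regressive voicing assimilation): /d/ precedes the voiceless obstruent /f/, so it devoices to [t] by assimilation. /g/ precedes the voiceless obstruent /f/, so it devoices to [k] by assimilation. /sidiadfagfig/ → sidiatfakfig.
Rule 3 (nasal place assimilation): no segment meets the environment; /sidiatfakfig/ is unchanged.
Rule 4 (final devoicing): /g/ is a voiced obstruent in word-final position, so it devoices to [k]. /sidiatfakfig/ → sidiatfakfik.

sidiatfakfik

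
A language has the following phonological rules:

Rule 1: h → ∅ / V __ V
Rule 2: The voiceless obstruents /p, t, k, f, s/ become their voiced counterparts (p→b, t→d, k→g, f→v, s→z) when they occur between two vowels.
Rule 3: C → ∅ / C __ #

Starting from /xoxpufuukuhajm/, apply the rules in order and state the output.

Rule 1 (intervocalic h-deletion): /h/ occurs between vowels /u/ and /a/, so it deletes. /xoxpufuukuhajm/ → xoxpufuukuajm.
Rule 2 (intervocalic voicing): /f/ is a voiceless obstruent between vowels /u/ and /u/, so it voices to [v]. /k/ is a voiceless obstruent between vowels /u/ and /u/, so it voices to [g]. /xoxpufuukuajm/ → xoxpuvuuguajm.
Rule 3 (final cluster simplification): /m/ is the second consonant of a word-final cluster /jm/, so it deletes. /xoxpuvuuguajm/ → xoxpuvuuguaj.

xoxpuvuuguaj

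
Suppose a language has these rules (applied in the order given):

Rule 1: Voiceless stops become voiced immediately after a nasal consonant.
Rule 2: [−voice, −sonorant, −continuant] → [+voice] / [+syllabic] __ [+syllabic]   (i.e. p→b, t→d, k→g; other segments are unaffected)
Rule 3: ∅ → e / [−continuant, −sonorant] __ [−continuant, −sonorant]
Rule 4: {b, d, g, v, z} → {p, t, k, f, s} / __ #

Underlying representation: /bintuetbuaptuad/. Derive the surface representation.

Rule 1 (post-nasal voicing): /t/ is a voiceless stop immediately after the nasal /n/, so it voices to [d]. /bintuetbuaptuad/ → binduetbuaptuad.
Rule 2 (intervocalic voicing): no segment meets the environment; /binduetbuaptuad/ is unchanged.
Rule 3 (stop-cluster e-epenthesis): /t/ and /b/ form a stop–stop cluster, so [e] is inserted between them. /p/ and /t/ form a stop–stop cluster, so [e] is inserted between them. /binduetbuaptuad/ → binduetebuapetuad.
Rule 4 (final devoicing): /d/ is a voiced obstruent in word-final position, so it devoices to [t]. /binduetebuapetuad/ → binduetebuapetuat.

binduetebuapetuat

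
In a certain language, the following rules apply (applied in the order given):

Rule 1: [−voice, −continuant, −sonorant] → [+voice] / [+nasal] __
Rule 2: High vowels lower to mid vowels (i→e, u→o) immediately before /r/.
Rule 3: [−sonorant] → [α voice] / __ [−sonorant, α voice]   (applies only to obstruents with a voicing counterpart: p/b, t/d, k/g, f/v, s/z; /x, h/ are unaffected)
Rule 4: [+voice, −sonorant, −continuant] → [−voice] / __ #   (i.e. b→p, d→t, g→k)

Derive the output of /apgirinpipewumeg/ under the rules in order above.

abgerinbipewumek

Rule 1 (post-nasal voicing): /p/ is a voiceless stop immediately after the nasal /n/, so it voices to [b]. /apgirinpipewumeg/ → apgirinbipewumeg.
Rule 2 (pre-rhotic lowering): /i/ is a high vowel immediately before /r/, so it lowers to [e]. /apgirinbipewumeg/ → apgerinbipewumeg.
Rule 3 (regressive voicing assimilation): /p/ precedes the voiced obstruent /g/, so it voices to [b] by assimilation. /apgerinbipewumeg/ → abgerinbipewumeg.
Rule 4 (final devoicing): /g/ is a voiced stop in word-final position, so it devoices to [k]. /abgerinbipewumeg/ → abgerinbipewumek.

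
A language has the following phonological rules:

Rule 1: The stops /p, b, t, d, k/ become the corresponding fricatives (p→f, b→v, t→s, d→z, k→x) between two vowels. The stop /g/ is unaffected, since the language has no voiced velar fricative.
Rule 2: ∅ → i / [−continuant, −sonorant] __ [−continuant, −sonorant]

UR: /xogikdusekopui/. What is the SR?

xogikidusexofui

Rule 1 (intervocalic spirantization): /k/ is a stop between vowels /e/ and /o/, so it spirantizes to the fricative [x]. /p/ is a stop between vowels /o/ and /u/, so it spirantizes to the fricative [f]. /xogikdusekopui/ → xogikdusexofui.
Rule 2 (stop-cluster i-epenthesis): /k/ and /d/ form a stop–stop cluster, so [i] is inserted between them. /xogikdusexofui/ → xogikidusexofui.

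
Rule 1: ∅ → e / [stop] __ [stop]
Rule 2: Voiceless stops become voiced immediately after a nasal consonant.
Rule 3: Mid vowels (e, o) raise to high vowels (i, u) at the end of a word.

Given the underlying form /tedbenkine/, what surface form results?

tedebengini

Rule 1 (stop-cluster e-epenthesis): /d/ and /b/ form a stop–stop cluster, so [e] is inserted between them. /tedbenkine/ → tedebenkine.
Rule 2 (post-nasal voicing): /k/ is a voiceless stop immediately after the nasal /n/, so it voices to [g]. /tedebenkine/ → tedebengine.
Rule 3 (final vowel raising): /e/ is a mid vowel in word-final position, so it raises to [i]. /tedebengine/ → tedebengini.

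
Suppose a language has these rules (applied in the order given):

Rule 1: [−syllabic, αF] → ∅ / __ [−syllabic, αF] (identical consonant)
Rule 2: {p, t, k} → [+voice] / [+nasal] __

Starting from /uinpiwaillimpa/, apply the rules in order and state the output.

uinbiwailimba

Rule 1 (degemination): /ll/ is a geminate; the first /l/ deletes. /uinpiwaillimpa/ → uinpiwailimpa.
Rule 2 (post-nasal voicing): /p/ is a voiceless stop immediately after the nasal /n/, so it voices to [b]. /p/ is a voiceless stop immediately after the nasal /m/, so it voices to [b]. /uinpiwailimpa/ → uinbiwailimba.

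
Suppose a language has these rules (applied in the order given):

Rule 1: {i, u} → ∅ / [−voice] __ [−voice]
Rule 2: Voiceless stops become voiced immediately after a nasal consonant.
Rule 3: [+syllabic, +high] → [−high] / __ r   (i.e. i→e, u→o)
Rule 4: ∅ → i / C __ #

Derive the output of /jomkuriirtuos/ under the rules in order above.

Rule 1 (high vowel syncope): no segment meets the environment; /jomkuriirtuos/ is unchanged.
Rule 2 (post-nasal voicing): /k/ is a voiceless stop immediately after the nasal /m/, so it voices to [g]. /jomkuriirtuos/ → jomguriirtuos.
Rule 3 (pre-rhotic lowering): /u/ is a high vowel immediately before /r/, so it lowers to [o]. /i/ is a high vowel immediately before /r/, so it lowers to [e]. /jomguriirtuos/ → jomgoriertuos.
Rule 4 (final i-epenthesis): the form ends in the consonant /s/, so [i] is inserted word-finally. /jomgoriertuos/ → jomgoriertuosi.

jomgoriertuosi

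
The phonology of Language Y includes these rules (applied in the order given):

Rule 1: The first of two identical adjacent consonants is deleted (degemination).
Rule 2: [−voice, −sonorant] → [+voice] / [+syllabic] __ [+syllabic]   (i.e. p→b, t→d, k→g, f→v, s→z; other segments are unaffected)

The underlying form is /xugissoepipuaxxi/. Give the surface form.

Rule 1 (degemination): /ss/ is a geminate; the first /s/ deletes. /xx/ is a geminate; the first /x/ deletes. /xugissoepipuaxxi/ → xugisoepipuaxi.
Rule 2 (intervocalic voicing): /s/ is a voiceless obstruent between vowels /i/ and /o/, so it voices to [z]. /p/ is a voiceless obstruent between vowels /e/ and /i/, so it voices to [b]. /p/ is a voiceless obstruent between vowels /i/ and /u/, so it voices to [b]. /xugisoepipuaxi/ → xugizoebibuaxi.

xugizoebibuaxi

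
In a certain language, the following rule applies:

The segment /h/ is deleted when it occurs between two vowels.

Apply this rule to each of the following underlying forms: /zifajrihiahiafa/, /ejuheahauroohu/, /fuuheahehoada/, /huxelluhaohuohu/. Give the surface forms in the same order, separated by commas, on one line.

zifajriiaiafa, ejueaauroou, fuueaeoada, huxelluaouou

/zifajrihiahiafa/: /h/ occurs between vowels /i/ and /i/, so it deletes. /h/ occurs between vowels /a/ and /i/, so it deletes. → [zifajriiaiafa].
/ejuheahauroohu/: /h/ occurs between vowels /u/ and /e/, so it deletes. /h/ occurs between vowels /a/ and /a/, so it deletes. /h/ occurs between vowels /o/ and /u/, so it deletes. → [ejueaauroou].
/fuuheahehoada/: /h/ occurs between vowels /u/ and /e/, so it deletes. /h/ occurs between vowels /a/ and /e/, so it deletes. /h/ occurs between vowels /e/ and /o/, so it deletes. → [fuueaeoada].
/huxelluhaohuohu/: /h/ occurs between vowels /u/ and /a/, so it deletes. /h/ occurs between vowels /o/ and /u/, so it deletes. /h/ occurs between vowels /o/ and /u/, so it deletes. → [huxelluaouou].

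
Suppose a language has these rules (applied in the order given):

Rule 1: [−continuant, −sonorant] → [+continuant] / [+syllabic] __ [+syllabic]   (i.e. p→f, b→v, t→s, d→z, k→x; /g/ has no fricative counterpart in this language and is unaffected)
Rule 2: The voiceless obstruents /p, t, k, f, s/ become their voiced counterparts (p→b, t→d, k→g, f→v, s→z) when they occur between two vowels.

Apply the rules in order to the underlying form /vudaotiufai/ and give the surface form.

vuzaoziuvai

Rule 1 (intervocalic spirantization): /d/ is a stop between vowels /u/ and /a/, so it spirantizes to the fricative [z]. /t/ is a stop between vowels /o/ and /i/, so it spirantizes to the fricative [s]. /vudaotiufai/ → vuzaosiufai.
Rule 2 (intervocalic voicing): /s/ is a voiceless obstruent between vowels /o/ and /i/, so it voices to [z]. /f/ is a voiceless obstruent between vowels /u/ and /a/, so it voices to [v]. /vuzaosiufai/ → vuzaoziuvai.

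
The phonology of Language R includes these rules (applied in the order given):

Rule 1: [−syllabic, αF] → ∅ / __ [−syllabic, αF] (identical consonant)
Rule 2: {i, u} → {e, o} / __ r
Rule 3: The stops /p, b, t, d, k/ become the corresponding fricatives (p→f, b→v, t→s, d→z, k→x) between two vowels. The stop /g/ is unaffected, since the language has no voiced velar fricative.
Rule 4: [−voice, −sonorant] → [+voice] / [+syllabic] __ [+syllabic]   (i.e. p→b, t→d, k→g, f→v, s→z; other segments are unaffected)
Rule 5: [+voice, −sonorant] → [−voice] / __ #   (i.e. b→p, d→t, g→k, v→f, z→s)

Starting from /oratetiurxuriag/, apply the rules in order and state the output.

Rule 1 (degemination): no segment meets the environment; /oratetiurxuriag/ is unchanged.
Rule 2 (pre-rhotic lowering): /u/ is a high vowel immediately before /r/, so it lowers to [o]. /u/ is a high vowel immediately before /r/, so it lowers to [o]. /oratetiurxuriag/ → oratetiorxoriag.
Rule 3 (intervocalic spirantization): /t/ is a stop between vowels /a/ and /e/, so it spirantizes to the fricative [s]. /t/ is a stop between vowels /e/ and /i/, so it spirantizes to the fricative [s]. /oratetiorxoriag/ → orasesiorxoriag.
Rule 4 (intervocalic voicing): /s/ is a voiceless obstruent between vowels /a/ and /e/, so it voices to [z]. /s/ is a voiceless obstruent between vowels /e/ and /i/, so it voices to [z]. /orasesiorxoriag/ → orazeziorxoriag.
Rule 5 (final devoicing): /g/ is a voiced obstruent in word-final position, so it devoices to [k]. /orazeziorxoriag/ → orazeziorxoriak.

orazeziorxoriak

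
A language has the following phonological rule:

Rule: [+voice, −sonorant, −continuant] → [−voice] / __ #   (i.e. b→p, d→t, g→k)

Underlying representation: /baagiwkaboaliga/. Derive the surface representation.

No segment of /baagiwkaboaliga/ meets the structural description of the rule, so the form surfaces unchanged.

baagiwkaboaliga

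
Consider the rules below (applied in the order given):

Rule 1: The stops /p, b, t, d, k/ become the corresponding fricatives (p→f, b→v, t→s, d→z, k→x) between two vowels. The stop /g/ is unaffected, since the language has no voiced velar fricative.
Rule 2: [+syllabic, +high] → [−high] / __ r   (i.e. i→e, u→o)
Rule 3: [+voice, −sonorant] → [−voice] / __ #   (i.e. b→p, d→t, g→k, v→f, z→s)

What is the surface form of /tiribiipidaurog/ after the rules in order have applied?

teriviifizaorok

Rule 1 (intervocalic spirantization): /b/ is a stop between vowels /i/ and /i/, so it spirantizes to the fricative [v]. /p/ is a stop between vowels /i/ and /i/, so it spirantizes to the fricative [f]. /d/ is a stop between vowels /i/ and /a/, so it spirantizes to the fricative [z]. /tiribiipidaurog/ → tiriviifizaurog.
Rule 2 (pre-rhotic lowering): /i/ is a high vowel immediately before /r/, so it lowers to [e]. /u/ is a high vowel immediately before /r/, so it lowers to [o]. /tiriviifizaurog/ → teriviifizaorog.
Rule 3 (final devoicing): /g/ is a voiced obstruent in word-final position, so it devoices to [k]. /teriviifizaorog/ → teriviifizaorok.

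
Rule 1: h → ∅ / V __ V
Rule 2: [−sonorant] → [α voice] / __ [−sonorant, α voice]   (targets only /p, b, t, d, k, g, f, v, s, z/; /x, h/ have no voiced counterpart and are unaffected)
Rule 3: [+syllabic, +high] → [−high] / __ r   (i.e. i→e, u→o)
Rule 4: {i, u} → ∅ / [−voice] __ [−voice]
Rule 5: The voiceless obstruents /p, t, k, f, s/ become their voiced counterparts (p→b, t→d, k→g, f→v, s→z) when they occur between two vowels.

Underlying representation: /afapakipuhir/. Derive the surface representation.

Rule 1 (intervocalic h-deletion): /h/ occurs between vowels /u/ and /i/, so it deletes. /afapakipuhir/ → afapakipuir.
Rule 2 (regressive voicing assimilation): no segment meets the environment; /afapakipuir/ is unchanged.
Rule 3 (pre-rhotic lowering): /i/ is a high vowel immediately before /r/, so it lowers to [e]. /afapakipuir/ → afapakipuer.
Rule 4 (high vowel syncope): /i/ is a high vowel flanked by voiceless consonants /k/ and /p/, so it deletes. /afapakipuer/ → afapakpuer.
Rule 5 (intervocalic voicing): /f/ is a voiceless obstruent between vowels /a/ and /a/, so it voices to [v]. /p/ is a voiceless obstruent between vowels /a/ and /a/, so it voices to [b]. /afapakpuer/ → avabakpuer.

avabakpuer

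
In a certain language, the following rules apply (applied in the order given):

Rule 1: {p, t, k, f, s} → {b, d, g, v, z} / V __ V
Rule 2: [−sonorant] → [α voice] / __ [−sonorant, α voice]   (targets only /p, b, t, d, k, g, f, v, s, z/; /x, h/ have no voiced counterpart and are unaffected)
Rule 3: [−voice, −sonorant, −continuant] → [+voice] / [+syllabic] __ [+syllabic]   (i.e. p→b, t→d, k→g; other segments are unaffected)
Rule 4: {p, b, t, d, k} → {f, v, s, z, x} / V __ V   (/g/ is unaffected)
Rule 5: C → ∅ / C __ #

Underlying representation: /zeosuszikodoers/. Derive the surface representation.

zeozuzzigozoer

Rule 1 (intervocalic voicing): /s/ is a voiceless obstruent between vowels /o/ and /u/, so it voices to [z]. /k/ is a voiceless obstruent between vowels /i/ and /o/, so it voices to [g]. /zeosuszikodoers/ → zeozuszigodoers.
Rule 2 (regressive voicing assimilation): /s/ precedes the voiced obstruent /z/, so it voices to [z] by assimilation. /zeozuszigodoers/ → zeozuzzigodoers.
Rule 3 (intervocalic voicing): no segment meets the environment; /zeozuzzigodoers/ is unchanged.
Rule 4 (intervocalic spirantization): /d/ is a stop between vowels /o/ and /o/, so it spirantizes to the fricative [z]. /zeozuzzigodoers/ → zeozuzzigozoers.
Rule 5 (final cluster simplification): /s/ is the second consonant of a word-final cluster /rs/, so it deletes. /zeozuzzigozoers/ → zeozuzzigozoer.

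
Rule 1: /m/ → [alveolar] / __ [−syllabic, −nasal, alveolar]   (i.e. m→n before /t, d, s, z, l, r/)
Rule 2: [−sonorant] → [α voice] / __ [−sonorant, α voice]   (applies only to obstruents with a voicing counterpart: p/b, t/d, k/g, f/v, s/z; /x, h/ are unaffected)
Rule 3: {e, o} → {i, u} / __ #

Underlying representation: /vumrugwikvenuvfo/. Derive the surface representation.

vunrugwigvenuffu

Rule 1 (nasal place assimilation): /m/ precedes the alveolar consonant /r/, so it assimilates in place to [n]. /vumrugwikvenuvfo/ → vunrugwikvenuvfo.
Rule 2 (regressive voicing assimilation): /k/ precedes the voiced obstruent /v/, so it voices to [g] by assimilation. /v/ precedes the voiceless obstruent /f/, so it devoices to [f] by assimilation. /vunrugwikvenuvfo/ → vunrugwigvenuffo.
Rule 3 (final vowel raising): /o/ is a mid vowel in word-final position, so it raises to [u]. /vunrugwigvenuffo/ → vunrugwigvenuffu.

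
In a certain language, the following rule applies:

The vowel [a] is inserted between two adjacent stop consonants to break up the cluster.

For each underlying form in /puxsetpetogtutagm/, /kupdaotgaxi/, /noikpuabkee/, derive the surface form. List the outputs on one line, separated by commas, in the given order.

/puxsetpetogtutagm/: /t/ and /p/ form a stop–stop cluster, so [a] is inserted between them. /g/ and /t/ form a stop–stop cluster, so [a] is inserted between them. → [puxsetapetogatutagm].
/kupdaotgaxi/: /p/ and /d/ form a stop–stop cluster, so [a] is inserted between them. /t/ and /g/ form a stop–stop cluster, so [a] is inserted between them. → [kupadaotagaxi].
/noikpuabkee/: /k/ and /p/ form a stop–stop cluster, so [a] is inserted between them. /b/ and /k/ form a stop–stop cluster, so [a] is inserted between them. → [noikapuabakee].

puxsetapetogatutagm, kupadaotagaxi, noikapuabakee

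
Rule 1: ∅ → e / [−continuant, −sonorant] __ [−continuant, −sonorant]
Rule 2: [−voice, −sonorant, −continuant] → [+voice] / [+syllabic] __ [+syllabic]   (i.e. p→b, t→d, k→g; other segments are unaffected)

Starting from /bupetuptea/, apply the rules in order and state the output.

Rule 1 (stop-cluster e-epenthesis): /p/ and /t/ form a stop–stop cluster, so [e] is inserted between them. /bupetuptea/ → bupetupetea.
Rule 2 (intervocalic voicing): /p/ is a voiceless stop between vowels /u/ and /e/, so it voices to [b]. /t/ is a voiceless stop between vowels /e/ and /u/, so it voices to [d]. /p/ is a voiceless stop between vowels /u/ and /e/, so it voices to [b]. /t/ is a voiceless stop between vowels /e/ and /e/, so it voices to [d]. /bupetupetea/ → bubedubedea.

bubedubedea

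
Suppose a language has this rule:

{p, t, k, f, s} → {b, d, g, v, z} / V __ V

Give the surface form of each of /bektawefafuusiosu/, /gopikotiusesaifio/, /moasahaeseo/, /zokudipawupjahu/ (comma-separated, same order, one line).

/bektawefafuusiosu/: /f/ is a voiceless obstruent between vowels /e/ and /a/, so it voices to [v]. /f/ is a voiceless obstruent between vowels /a/ and /u/, so it voices to [v]. /s/ is a voiceless obstruent between vowels /u/ and /i/, so it voices to [z]. /s/ is a voiceless obstruent between vowels /o/ and /u/, so it voices to [z]. → [bektawevavuuziozu].
/gopikotiusesaifio/: /p/ is a voiceless obstruent between vowels /o/ and /i/, so it voices to [b]. /k/ is a voiceless obstruent between vowels /i/ and /o/, so it voices to [g]. /t/ is a voiceless obstruent between vowels /o/ and /i/, so it voices to [d]. /s/ is a voiceless obstruent between vowels /u/ and /e/, so it voices to [z]. /s/ is a voiceless obstruent between vowels /e/ and /a/, so it voices to [z]. /f/ is a voiceless obstruent between vowels /i/ and /i/, so it voices to [v]. → [gobigodiuzezaivio].
/moasahaeseo/: /s/ is a voiceless obstruent between vowels /a/ and /a/, so it voices to [z]. /s/ is a voiceless obstruent between vowels /e/ and /e/, so it voices to [z]. → [moazahaezeo].
/zokudipawupjahu/: /k/ is a voiceless obstruent between vowels /o/ and /u/, so it voices to [g]. /p/ is a voiceless obstruent between vowels /i/ and /a/, so it voices to [b]. → [zogudibawupjahu].

bektawevavuuziozu, gobigodiuzezaivio, moazahaezeo, zogudibawupjahu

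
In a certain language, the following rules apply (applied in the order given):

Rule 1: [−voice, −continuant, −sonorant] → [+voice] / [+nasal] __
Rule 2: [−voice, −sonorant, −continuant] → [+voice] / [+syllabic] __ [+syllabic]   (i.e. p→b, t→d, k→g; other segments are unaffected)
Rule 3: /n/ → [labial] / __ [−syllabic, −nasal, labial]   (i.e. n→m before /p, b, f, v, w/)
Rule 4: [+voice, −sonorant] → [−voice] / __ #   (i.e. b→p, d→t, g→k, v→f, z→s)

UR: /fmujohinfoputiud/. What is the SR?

fmujohimfobudiut

Rule 1 (post-nasal voicing): no segment meets the environment; /fmujohinfoputiud/ is unchanged.
Rule 2 (intervocalic voicing): /p/ is a voiceless stop between vowels /o/ and /u/, so it voices to [b]. /t/ is a voiceless stop between vowels /u/ and /i/, so it voices to [d]. /fmujohinfoputiud/ → fmujohinfobudiud.
Rule 3 (nasal place assimilation): /n/ precedes the labial consonant /f/, so it assimilates in place to [m]. /fmujohinfobudiud/ → fmujohimfobudiud.
Rule 4 (final devoicing): /d/ is a voiced obstruent in word-final position, so it devoices to [t]. /fmujohimfobudiud/ → fmujohimfobudiut.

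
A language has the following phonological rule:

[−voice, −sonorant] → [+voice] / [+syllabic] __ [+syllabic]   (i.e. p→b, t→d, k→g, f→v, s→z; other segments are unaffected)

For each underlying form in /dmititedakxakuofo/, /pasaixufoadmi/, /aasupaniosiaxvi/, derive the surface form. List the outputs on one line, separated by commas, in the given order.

/dmititedakxakuofo/: /t/ is a voiceless obstruent between vowels /i/ and /i/, so it voices to [d]. /t/ is a voiceless obstruent between vowels /i/ and /e/, so it voices to [d]. /k/ is a voiceless obstruent between vowels /a/ and /u/, so it voices to [g]. /f/ is a voiceless obstruent between vowels /o/ and /o/, so it voices to [v]. → [dmididedakxaguovo].
/pasaixufoadmi/: /s/ is a voiceless obstruent between vowels /a/ and /a/, so it voices to [z]. /f/ is a voiceless obstruent between vowels /u/ and /o/, so it voices to [v]. → [pazaixuvoadmi].
/aasupaniosiaxvi/: /s/ is a voiceless obstruent between vowels /a/ and /u/, so it voices to [z]. /p/ is a voiceless obstruent between vowels /u/ and /a/, so it voices to [b]. /s/ is a voiceless obstruent between vowels /o/ and /i/, so it voices to [z]. → [aazubanioziaxvi].

dmididedakxaguovo, pazaixuvoadmi, aazubanioziaxvi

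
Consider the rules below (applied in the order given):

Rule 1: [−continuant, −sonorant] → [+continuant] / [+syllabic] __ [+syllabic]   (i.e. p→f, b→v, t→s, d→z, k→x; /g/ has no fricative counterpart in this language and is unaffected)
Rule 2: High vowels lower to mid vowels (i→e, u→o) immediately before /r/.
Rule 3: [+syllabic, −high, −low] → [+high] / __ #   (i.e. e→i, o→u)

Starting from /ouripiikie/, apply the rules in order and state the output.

oorifiixii

Rule 1 (intervocalic spirantization): /p/ is a stop between vowels /i/ and /i/, so it spirantizes to the fricative [f]. /k/ is a stop between vowels /i/ and /i/, so it spirantizes to the fricative [x]. /ouripiikie/ → ourifiixie.
Rule 2 (pre-rhotic lowering): /u/ is a high vowel immediately before /r/, so it lowers to [o]. /ourifiixie/ → oorifiixie.
Rule 3 (final vowel raising): /e/ is a mid vowel in word-final position, so it raises to [i]. /oorifiixie/ → oorifiixii.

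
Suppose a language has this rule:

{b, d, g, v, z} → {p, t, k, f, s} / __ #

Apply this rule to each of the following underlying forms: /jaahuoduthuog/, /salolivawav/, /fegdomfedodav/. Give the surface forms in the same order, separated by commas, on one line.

/jaahuoduthuog/: /g/ is a voiced obstruent in word-final position, so it devoices to [k]. → [jaahuoduthuok].
/salolivawav/: /v/ is a voiced obstruent in word-final position, so it devoices to [f]. → [salolivawaf].
/fegdomfedodav/: /v/ is a voiced obstruent in word-final position, so it devoices to [f]. → [fegdomfedodaf].

jaahuoduthuok, salolivawaf, fegdomfedodaf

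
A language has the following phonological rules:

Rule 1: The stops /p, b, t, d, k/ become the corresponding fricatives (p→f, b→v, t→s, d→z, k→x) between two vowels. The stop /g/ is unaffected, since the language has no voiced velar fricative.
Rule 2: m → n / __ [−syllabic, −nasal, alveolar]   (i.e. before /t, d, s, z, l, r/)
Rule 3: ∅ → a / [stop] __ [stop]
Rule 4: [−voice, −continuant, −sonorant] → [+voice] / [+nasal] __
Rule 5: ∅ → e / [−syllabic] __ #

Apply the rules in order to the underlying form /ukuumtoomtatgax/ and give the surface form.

uxuundoondatagaxe

Rule 1 (intervocalic spirantization): /k/ is a stop between vowels /u/ and /u/, so it spirantizes to the fricative [x]. /ukuumtoomtatgax/ → uxuumtoomtatgax.
Rule 2 (nasal place assimilation): /m/ precedes the alveolar consonant /t/, so it assimilates in place to [n]. /m/ precedes the alveolar consonant /t/, so it assimilates in place to [n]. /uxuumtoomtatgax/ → uxuuntoontatgax.
Rule 3 (stop-cluster a-epenthesis): /t/ and /g/ form a stop–stop cluster, so [a] is inserted between them. /uxuuntoontatgax/ → uxuuntoontatagax.
Rule 4 (post-nasal voicing): /t/ is a voiceless stop immediately after the nasal /n/, so it voices to [d]. /t/ is a voiceless stop immediately after the nasal /n/, so it voices to [d]. /uxuuntoontatagax/ → uxuundoondatagax.
Rule 5 (final e-epenthesis): the form ends in the consonant /x/, so [e] is inserted word-finally. /uxuundoondatagax/ → uxuundoondatagaxe.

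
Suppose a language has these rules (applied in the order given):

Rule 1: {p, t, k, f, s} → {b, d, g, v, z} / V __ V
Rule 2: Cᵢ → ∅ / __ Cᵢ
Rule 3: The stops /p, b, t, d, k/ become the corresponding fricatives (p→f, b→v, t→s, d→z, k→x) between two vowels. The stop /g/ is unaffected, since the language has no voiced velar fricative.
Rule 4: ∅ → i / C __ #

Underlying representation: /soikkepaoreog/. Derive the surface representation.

soixevaoreogi

Rule 1 (intervocalic voicing): /p/ is a voiceless obstruent between vowels /e/ and /a/, so it voices to [b]. /soikkepaoreog/ → soikkebaoreog.
Rule 2 (degemination): /kk/ is a geminate; the first /k/ deletes. /soikkebaoreog/ → soikebaoreog.
Rule 3 (intervocalic spirantization): /k/ is a stop between vowels /i/ and /e/, so it spirantizes to the fricative [x]. /b/ is a stop between vowels /e/ and /a/, so it spirantizes to the fricative [v]. /soikebaoreog/ → soixevaoreog.
Rule 4 (final i-epenthesis): the form ends in the consonant /g/, so [i] is inserted word-finally. /soixevaoreog/ → soixevaoreogi.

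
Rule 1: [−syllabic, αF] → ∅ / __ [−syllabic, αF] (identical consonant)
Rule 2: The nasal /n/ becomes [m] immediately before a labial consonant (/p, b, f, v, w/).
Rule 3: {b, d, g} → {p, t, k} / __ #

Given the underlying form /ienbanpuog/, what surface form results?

Rule 1 (degemination): no segment meets the environment; /ienbanpuog/ is unchanged.
Rule 2 (nasal place assimilation): /n/ precedes the labial consonant /b/, so it assimilates in place to [m]. /n/ precedes the labial consonant /p/, so it assimilates in place to [m]. /ienbanpuog/ → iembampuog.
Rule 3 (final devoicing): /g/ is a voiced stop in word-final position, so it devoices to [k]. /iembampuog/ → iembampuok.

iembampuok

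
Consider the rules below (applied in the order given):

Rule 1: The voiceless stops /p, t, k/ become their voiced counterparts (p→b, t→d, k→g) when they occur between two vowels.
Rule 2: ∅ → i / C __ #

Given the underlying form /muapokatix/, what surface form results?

Rule 1 (intervocalic voicing): /p/ is a voiceless stop between vowels /a/ and /o/, so it voices to [b]. /k/ is a voiceless stop between vowels /o/ and /a/, so it voices to [g]. /t/ is a voiceless stop between vowels /a/ and /i/, so it voices to [d]. /muapokatix/ → muabogadix.
Rule 2 (final i-epenthesis): the form ends in the consonant /x/, so [i] is inserted word-finally. /muabogadix/ → muabogadixi.

muabogadixi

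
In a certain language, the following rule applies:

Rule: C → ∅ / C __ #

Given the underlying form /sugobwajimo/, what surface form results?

sugobwajimo

No segment of /sugobwajimo/ meets the structural description of the rule, so the form surfaces unchanged.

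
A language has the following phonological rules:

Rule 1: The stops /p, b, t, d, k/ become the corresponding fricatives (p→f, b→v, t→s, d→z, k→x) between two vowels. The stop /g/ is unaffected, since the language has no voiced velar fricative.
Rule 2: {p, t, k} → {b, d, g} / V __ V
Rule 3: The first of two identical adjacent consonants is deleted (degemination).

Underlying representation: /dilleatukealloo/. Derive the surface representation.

Rule 1 (intervocalic spirantization): /t/ is a stop between vowels /a/ and /u/, so it spirantizes to the fricative [s]. /k/ is a stop between vowels /u/ and /e/, so it spirantizes to the fricative [x]. /dilleatukealloo/ → dilleasuxealloo.
Rule 2 (intervocalic voicing): no segment meets the environment; /dilleasuxealloo/ is unchanged.
Rule 3 (degemination): /ll/ is a geminate; the first /l/ deletes. /ll/ is a geminate; the first /l/ deletes. /dilleasuxealloo/ → dileasuxealoo.

dileasuxealoo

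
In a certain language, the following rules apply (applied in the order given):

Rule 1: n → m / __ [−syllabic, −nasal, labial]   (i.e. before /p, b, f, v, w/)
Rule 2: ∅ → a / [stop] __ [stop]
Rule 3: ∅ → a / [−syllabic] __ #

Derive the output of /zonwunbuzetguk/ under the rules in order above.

zomwumbuzetaguka

Rule 1 (nasal place assimilation): /n/ precedes the labial consonant /w/, so it assimilates in place to [m]. /n/ precedes the labial consonant /b/, so it assimilates in place to [m]. /zonwunbuzetguk/ → zomwumbuzetguk.
Rule 2 (stop-cluster a-epenthesis): /t/ and /g/ form a stop–stop cluster, so [a] is inserted between them. /zomwumbuzetguk/ → zomwumbuzetaguk.
Rule 3 (final a-epenthesis): the form ends in the consonant /k/, so [a] is inserted word-finally. /zomwumbuzetaguk/ → zomwumbuzetaguka.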